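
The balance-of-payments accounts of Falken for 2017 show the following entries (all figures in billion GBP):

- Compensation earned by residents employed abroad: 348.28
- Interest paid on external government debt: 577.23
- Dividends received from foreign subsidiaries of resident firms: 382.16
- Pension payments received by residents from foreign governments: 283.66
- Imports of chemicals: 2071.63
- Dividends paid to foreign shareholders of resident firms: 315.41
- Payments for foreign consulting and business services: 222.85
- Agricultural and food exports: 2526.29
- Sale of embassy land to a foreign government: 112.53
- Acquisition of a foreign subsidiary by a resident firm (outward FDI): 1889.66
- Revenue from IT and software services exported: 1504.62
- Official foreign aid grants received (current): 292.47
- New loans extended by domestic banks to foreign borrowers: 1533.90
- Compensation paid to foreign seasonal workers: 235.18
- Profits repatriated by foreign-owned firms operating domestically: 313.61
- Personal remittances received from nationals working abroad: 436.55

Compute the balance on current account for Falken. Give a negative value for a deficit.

2038.12

Goods: -2071.63 + 2526.29 = 454.66
Services: 1504.62 - 222.85 = 1281.77
Primary income: 348.28 - 315.41 - 313.61 + 382.16 - 235.18 - 577.23 = -710.99
Secondary income: 283.66 + 436.55 + 292.47 = 1012.68
Current account = 454.66 + 1281.77 + (-710.99) + 1012.68 = 2038.12
(Excluded from the current account — capital account: sale of embassy land to a foreign government 112.53; financial account: acquisition of a foreign subsidiary by a resident firm (outward FDI) 1889.66, new loans extended by domestic banks to foreign borrowers 1533.90.)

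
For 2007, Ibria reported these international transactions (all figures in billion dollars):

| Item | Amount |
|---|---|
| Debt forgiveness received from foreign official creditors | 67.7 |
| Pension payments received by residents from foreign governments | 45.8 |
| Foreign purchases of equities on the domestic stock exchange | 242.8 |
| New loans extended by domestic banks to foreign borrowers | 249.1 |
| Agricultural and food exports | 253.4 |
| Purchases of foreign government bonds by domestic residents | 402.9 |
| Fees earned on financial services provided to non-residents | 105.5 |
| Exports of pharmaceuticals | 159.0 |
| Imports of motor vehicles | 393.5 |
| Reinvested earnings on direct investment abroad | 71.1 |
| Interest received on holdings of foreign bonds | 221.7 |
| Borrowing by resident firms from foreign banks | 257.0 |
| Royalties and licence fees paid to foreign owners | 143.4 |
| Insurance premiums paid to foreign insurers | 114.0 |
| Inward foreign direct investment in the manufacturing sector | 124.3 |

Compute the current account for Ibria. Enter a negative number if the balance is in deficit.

Goods: 253.4 - 393.5 + 159.0 = 18.9
Services: -143.4 - 114.0 + 105.5 = -151.9
Primary income: 221.7 + 71.1 = 292.8
Secondary income: 45.8
Current account = 18.9 + (-151.9) + 292.8 + 45.8 = 205.6
(Excluded from the current account — capital account: debt forgiveness received from foreign official creditors 67.7; financial account: foreign purchases of equities on the domestic stock exchange 242.8, new loans extended by domestic banks to foreign borrowers 249.1, purchases of foreign government bonds by domestic residents 402.9, borrowing by resident firms from foreign banks 257.0, inward foreign direct investment in the manufacturing sector 124.3.)

205.6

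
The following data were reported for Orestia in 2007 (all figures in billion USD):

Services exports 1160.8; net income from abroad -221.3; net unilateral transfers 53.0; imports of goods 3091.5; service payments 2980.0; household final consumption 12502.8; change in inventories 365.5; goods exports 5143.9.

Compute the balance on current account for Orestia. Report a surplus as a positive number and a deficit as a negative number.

64.9

Goods balance = 5143.9 - 3091.5 = 2052.4
Services balance = 1160.8 - 2980.0 = -1819.2
Trade balance (goods + services) = 2052.4 + (-1819.2) = 233.2
Net primary income = -221.3
Net secondary income = 53.0
Current account = 233.2 + (-221.3) + 53.0 = 64.9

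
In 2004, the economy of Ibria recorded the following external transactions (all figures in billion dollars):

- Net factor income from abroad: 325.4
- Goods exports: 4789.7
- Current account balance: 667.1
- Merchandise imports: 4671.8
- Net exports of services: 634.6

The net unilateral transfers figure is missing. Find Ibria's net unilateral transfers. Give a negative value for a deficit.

-410.8

Current account = goods balance + services balance + net primary income + net secondary income
Sum of the known components = 1077.9
Net unilateral transfers = CA - (known components) = 667.1 - 1077.9 = -410.8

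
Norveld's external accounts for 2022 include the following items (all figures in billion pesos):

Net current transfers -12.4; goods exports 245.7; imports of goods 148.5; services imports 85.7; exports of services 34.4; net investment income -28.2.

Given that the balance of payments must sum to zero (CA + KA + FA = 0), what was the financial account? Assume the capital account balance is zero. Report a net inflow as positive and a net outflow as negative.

-5.3

Goods balance = 245.7 - 148.5 = 97.2
Services balance = 34.4 - 85.7 = -51.3
Trade balance (goods + services) = 97.2 + (-51.3) = 45.9
Net primary income = -28.2
Net secondary income = -12.4
Current account = 45.9 + (-28.2) + (-12.4) = 5.3
Financial account = -(5.3) = -5.3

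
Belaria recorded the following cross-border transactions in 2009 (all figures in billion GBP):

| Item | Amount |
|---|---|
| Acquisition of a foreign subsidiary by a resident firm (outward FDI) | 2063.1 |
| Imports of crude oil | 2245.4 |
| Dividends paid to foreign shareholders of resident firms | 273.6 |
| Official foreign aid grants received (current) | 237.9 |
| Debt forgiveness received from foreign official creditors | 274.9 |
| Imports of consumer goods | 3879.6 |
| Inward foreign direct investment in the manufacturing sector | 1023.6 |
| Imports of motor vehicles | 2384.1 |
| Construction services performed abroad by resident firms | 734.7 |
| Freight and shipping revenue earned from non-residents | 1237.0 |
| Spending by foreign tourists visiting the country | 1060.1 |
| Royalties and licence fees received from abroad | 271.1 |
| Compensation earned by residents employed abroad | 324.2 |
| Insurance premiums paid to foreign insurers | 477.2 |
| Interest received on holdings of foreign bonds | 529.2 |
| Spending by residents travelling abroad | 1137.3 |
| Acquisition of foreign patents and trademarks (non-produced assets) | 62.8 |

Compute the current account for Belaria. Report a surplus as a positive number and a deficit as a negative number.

-6003.0

Goods: -2384.1 - 3879.6 - 2245.4 = -8509.1
Services: -477.2 + 271.1 + 1060.1 + 734.7 + 1237.0 - 1137.3 = 1688.4
Primary income: 529.2 + 324.2 - 273.6 = 579.8
Secondary income: 237.9
Current account = (-8509.1) + 1688.4 + 579.8 + 237.9 = -6003.0
(Excluded from the current account — financial account: acquisition of a foreign subsidiary by a resident firm (outward FDI) 2063.1, inward foreign direct investment in the manufacturing sector 1023.6; capital account: debt forgiveness received from foreign official creditors 274.9, acquisition of foreign patents and trademarks (non-produced assets) 62.8.)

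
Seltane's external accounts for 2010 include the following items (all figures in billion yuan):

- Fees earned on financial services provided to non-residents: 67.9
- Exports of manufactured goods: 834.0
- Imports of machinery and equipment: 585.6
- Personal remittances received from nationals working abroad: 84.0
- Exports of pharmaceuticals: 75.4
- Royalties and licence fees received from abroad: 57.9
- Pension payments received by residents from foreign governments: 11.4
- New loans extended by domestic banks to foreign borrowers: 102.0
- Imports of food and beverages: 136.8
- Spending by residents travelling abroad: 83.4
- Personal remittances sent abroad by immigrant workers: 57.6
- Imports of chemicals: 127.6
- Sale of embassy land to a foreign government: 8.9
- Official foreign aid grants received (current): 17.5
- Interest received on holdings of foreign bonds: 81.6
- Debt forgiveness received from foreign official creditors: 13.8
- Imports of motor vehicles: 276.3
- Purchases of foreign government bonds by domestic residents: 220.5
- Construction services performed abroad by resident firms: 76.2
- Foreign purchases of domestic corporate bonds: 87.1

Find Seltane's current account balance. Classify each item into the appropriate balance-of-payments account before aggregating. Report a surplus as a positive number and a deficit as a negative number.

38.6

Goods: 75.4 - 136.8 + 834.0 - 585.6 - 127.6 - 276.3 = -216.9
Services: 67.9 + 76.2 - 83.4 + 57.9 = 118.6
Primary income: 81.6
Secondary income: 84.0 - 57.6 + 17.5 + 11.4 = 55.3
Current account = (-216.9) + 118.6 + 81.6 + 55.3 = 38.6
(Excluded from the current account — financial account: new loans extended by domestic banks to foreign borrowers 102.0, purchases of foreign government bonds by domestic residents 220.5, foreign purchases of domestic corporate bonds 87.1; capital account: sale of embassy land to a foreign government 8.9, debt forgiveness received from foreign official creditors 13.8.)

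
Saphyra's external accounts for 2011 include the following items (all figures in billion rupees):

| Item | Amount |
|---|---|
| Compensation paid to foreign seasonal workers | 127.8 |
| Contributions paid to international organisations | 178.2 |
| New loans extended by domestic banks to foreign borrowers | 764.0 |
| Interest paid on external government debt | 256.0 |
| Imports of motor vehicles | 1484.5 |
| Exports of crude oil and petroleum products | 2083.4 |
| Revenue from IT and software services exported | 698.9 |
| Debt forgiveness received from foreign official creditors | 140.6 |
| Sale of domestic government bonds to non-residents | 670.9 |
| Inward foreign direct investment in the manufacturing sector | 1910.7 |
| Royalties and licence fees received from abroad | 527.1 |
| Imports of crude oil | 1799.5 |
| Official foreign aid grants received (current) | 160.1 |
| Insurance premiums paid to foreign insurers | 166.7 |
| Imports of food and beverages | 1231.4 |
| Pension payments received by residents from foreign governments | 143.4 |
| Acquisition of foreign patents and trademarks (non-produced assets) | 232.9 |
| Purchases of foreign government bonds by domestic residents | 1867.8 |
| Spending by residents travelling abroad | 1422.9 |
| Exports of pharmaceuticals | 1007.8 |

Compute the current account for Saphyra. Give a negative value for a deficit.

-2046.3

Goods: 2083.4 - 1799.5 - 1231.4 + 1007.8 - 1484.5 = -1424.2
Services: -166.7 - 1422.9 + 698.9 + 527.1 = -363.6
Primary income: -256.0 - 127.8 = -383.8
Secondary income: 160.1 - 178.2 + 143.4 = 125.3
Current account = (-1424.2) + (-363.6) + (-383.8) + 125.3 = -2046.3
(Excluded from the current account — financial account: new loans extended by domestic banks to foreign borrowers 764.0, sale of domestic government bonds to non-residents 670.9, inward foreign direct investment in the manufacturing sector 1910.7, purchases of foreign government bonds by domestic residents 1867.8; capital account: debt forgiveness received from foreign official creditors 140.6, acquisition of foreign patents and trademarks (non-produced assets) 232.9.)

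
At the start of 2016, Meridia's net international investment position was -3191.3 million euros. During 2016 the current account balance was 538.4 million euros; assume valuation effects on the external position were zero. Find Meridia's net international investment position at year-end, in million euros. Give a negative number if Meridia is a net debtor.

With no valuation effects, change in NIIP = current account = 538.4
End-of-year NIIP = -3191.3 + 538.4 = -2652.9

-2652.9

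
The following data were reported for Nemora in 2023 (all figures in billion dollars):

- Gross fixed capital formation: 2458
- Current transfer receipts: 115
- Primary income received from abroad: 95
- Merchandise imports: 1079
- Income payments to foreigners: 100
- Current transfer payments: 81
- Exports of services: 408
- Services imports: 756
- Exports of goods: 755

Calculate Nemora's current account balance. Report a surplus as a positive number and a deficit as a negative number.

-643

Goods balance = 755 - 1079 = -324
Services balance = 408 - 756 = -348
Trade balance (goods + services) = -324 + (-348) = -672
Net primary income = 95 - 100 = -5
Net secondary income = 115 - 81 = 34
Current account = -672 + (-5) + 34 = -643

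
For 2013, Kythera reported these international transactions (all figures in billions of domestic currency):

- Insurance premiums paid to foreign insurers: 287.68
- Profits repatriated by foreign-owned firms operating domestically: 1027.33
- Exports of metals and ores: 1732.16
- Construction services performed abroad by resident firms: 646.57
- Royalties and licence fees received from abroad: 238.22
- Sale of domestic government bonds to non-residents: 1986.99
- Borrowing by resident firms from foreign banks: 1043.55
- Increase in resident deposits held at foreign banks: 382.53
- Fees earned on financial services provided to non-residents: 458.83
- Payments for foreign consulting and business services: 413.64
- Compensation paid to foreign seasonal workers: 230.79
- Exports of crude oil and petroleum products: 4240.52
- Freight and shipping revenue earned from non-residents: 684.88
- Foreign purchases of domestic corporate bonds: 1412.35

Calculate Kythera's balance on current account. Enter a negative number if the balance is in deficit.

6041.74

Goods: 1732.16 + 4240.52 = 5972.68
Services: 458.83 + 646.57 - 413.64 + 684.88 + 238.22 - 287.68 = 1327.18
Primary income: -230.79 - 1027.33 = -1258.12
Current account = 5972.68 + 1327.18 + (-1258.12) = 6041.74
(Excluded from the current account — financial account: sale of domestic government bonds to non-residents 1986.99, borrowing by resident firms from foreign banks 1043.55, increase in resident deposits held at foreign banks 382.53, foreign purchases of domestic corporate bonds 1412.35.)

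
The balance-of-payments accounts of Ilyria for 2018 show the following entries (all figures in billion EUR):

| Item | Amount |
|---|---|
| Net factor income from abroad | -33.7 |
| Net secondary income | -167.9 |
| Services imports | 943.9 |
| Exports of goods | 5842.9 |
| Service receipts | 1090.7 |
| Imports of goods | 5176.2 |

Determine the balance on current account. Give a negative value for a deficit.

Goods balance = 5842.9 - 5176.2 = 666.7
Services balance = 1090.7 - 943.9 = 146.8
Trade balance (goods + services) = 666.7 + 146.8 = 813.5
Net primary income = -33.7
Net secondary income = -167.9
Current account = 813.5 + (-33.7) + (-167.9) = 611.9

611.9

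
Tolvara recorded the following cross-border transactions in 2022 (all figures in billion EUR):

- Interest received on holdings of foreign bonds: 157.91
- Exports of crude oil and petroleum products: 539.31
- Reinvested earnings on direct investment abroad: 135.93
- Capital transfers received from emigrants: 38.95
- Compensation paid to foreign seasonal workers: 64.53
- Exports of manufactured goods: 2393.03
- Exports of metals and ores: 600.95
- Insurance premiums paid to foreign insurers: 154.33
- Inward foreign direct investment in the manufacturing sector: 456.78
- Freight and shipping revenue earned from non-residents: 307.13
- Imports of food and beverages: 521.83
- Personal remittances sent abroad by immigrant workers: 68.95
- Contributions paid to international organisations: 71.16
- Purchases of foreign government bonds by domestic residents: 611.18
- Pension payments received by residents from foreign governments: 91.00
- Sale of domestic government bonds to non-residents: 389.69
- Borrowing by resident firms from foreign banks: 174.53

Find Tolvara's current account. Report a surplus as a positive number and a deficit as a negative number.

Goods: 539.31 + 600.95 + 2393.03 - 521.83 = 3011.46
Services: -154.33 + 307.13 = 152.80
Primary income: -64.53 + 157.91 + 135.93 = 229.31
Secondary income: -68.95 - 71.16 + 91.00 = -49.11
Current account = 3011.46 + 152.80 + 229.31 + (-49.11) = 3344.46
(Excluded from the current account — capital account: capital transfers received from emigrants 38.95; financial account: inward foreign direct investment in the manufacturing sector 456.78, purchases of foreign government bonds by domestic residents 611.18, sale of domestic government bonds to non-residents 389.69, borrowing by resident firms from foreign banks 174.53.)

3344.46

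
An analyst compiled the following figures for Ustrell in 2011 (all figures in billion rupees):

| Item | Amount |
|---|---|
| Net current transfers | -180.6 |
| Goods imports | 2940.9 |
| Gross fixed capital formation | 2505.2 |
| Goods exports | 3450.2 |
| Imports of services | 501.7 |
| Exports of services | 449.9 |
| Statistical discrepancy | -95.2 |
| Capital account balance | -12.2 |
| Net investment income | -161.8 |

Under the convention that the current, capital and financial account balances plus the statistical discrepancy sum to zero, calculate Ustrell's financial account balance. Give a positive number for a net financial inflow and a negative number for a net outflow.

Goods balance = 3450.2 - 2940.9 = 509.3
Services balance = 449.9 - 501.7 = -51.8
Trade balance (goods + services) = 509.3 + (-51.8) = 457.5
Net primary income = -161.8
Net secondary income = -180.6
Current account = 457.5 + (-161.8) + (-180.6) = 115.1
Financial account = -(115.1 + (-12.2) + (-95.2)) = -7.7

-7.7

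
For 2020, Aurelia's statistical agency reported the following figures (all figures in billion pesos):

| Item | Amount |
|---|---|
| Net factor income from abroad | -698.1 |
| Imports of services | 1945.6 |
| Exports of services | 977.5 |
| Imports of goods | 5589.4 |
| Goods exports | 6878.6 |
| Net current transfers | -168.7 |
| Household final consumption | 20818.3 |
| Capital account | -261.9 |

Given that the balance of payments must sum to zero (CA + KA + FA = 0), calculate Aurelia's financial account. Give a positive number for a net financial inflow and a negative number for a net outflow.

807.6

Goods balance = 6878.6 - 5589.4 = 1289.2
Services balance = 977.5 - 1945.6 = -968.1
Trade balance (goods + services) = 1289.2 + (-968.1) = 321.1
Net primary income = -698.1
Net secondary income = -168.7
Current account = 321.1 + (-698.1) + (-168.7) = -545.7
Financial account = -(-545.7 + (-261.9)) = 807.6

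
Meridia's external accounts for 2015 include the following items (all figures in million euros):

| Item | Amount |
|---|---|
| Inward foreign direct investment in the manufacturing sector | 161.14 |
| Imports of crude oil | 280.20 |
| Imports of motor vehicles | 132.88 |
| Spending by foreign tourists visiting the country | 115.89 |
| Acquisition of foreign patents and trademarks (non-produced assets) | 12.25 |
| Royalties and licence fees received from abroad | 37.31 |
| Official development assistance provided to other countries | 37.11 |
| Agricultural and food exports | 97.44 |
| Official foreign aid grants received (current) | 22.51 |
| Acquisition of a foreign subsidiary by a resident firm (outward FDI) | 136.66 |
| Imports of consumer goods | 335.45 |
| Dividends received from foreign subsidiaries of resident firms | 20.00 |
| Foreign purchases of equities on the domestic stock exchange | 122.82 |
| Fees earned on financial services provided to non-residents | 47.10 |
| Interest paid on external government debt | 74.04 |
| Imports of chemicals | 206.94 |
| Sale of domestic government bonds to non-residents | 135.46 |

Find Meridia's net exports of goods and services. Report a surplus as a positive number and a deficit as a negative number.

-657.73

Goods: -280.20 - 132.88 - 335.45 - 206.94 + 97.44 = -858.03
Services: 47.10 + 115.89 + 37.31 = 200.30
Trade balance = -858.03 + 200.30 = -657.73
(Excluded from the trade balance — financial account: inward foreign direct investment in the manufacturing sector 161.14, acquisition of a foreign subsidiary by a resident firm (outward FDI) 136.66, foreign purchases of equities on the domestic stock exchange 122.82, sale of domestic government bonds to non-residents 135.46; capital account: acquisition of foreign patents and trademarks (non-produced assets) 12.25; secondary income: official development assistance provided to other countries 37.11, official foreign aid grants received (current) 22.51; primary income: dividends received from foreign subsidiaries of resident firms 20.00, interest paid on external government debt 74.04.)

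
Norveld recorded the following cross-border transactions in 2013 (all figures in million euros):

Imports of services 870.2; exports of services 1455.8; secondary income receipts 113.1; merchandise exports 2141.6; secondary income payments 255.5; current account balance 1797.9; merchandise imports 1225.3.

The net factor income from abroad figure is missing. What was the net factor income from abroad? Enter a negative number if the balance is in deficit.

438.4

Current account = goods balance + services balance + net primary income + net secondary income
Sum of the known components = 1359.5
Net factor income from abroad = CA - (known components) = 1797.9 - 1359.5 = 438.4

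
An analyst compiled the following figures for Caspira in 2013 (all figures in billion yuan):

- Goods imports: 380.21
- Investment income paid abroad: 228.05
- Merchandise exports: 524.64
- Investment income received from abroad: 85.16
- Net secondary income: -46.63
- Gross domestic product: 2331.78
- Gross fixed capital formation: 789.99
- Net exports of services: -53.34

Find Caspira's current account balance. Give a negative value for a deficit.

Goods balance = 524.64 - 380.21 = 144.43
Services balance = -53.34
Trade balance (goods + services) = 144.43 + (-53.34) = 91.09
Net primary income = 85.16 - 228.05 = -142.89
Net secondary income = -46.63
Current account = 91.09 + (-142.89) + (-46.63) = -98.43

-98.43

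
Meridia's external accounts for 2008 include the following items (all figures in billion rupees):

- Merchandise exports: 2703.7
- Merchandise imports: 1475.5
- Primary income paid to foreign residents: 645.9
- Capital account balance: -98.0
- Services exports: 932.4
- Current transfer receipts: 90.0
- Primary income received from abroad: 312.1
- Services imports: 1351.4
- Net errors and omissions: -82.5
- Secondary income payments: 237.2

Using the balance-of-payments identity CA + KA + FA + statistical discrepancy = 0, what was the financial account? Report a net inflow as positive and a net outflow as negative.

-147.7

Goods balance = 2703.7 - 1475.5 = 1228.2
Services balance = 932.4 - 1351.4 = -419.0
Trade balance (goods + services) = 1228.2 + (-419.0) = 809.2
Net primary income = 312.1 - 645.9 = -333.8
Net secondary income = 90.0 - 237.2 = -147.2
Current account = 809.2 + (-333.8) + (-147.2) = 328.2
Financial account = -(328.2 + (-98.0) + (-82.5)) = -147.7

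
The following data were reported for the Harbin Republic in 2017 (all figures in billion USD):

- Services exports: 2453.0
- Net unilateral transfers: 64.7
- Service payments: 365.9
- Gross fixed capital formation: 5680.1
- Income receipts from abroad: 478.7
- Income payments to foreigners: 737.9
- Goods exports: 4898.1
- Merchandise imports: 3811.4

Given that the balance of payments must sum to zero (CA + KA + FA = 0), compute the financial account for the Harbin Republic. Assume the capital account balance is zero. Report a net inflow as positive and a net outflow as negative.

-2979.3

Goods balance = 4898.1 - 3811.4 = 1086.7
Services balance = 2453.0 - 365.9 = 2087.1
Trade balance (goods + services) = 1086.7 + 2087.1 = 3173.8
Net primary income = 478.7 - 737.9 = -259.2
Net secondary income = 64.7
Current account = 3173.8 + (-259.2) + 64.7 = 2979.3
Financial account = -(2979.3) = -2979.3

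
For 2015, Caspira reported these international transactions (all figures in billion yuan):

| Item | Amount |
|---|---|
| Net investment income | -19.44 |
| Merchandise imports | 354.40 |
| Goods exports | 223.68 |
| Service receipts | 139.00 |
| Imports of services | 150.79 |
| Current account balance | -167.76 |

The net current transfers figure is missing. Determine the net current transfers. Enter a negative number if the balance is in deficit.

-5.81

Current account = goods balance + services balance + net primary income + net secondary income
Sum of the known components = -161.95
Net current transfers = CA - (known components) = -167.76 - (-161.95) = -5.81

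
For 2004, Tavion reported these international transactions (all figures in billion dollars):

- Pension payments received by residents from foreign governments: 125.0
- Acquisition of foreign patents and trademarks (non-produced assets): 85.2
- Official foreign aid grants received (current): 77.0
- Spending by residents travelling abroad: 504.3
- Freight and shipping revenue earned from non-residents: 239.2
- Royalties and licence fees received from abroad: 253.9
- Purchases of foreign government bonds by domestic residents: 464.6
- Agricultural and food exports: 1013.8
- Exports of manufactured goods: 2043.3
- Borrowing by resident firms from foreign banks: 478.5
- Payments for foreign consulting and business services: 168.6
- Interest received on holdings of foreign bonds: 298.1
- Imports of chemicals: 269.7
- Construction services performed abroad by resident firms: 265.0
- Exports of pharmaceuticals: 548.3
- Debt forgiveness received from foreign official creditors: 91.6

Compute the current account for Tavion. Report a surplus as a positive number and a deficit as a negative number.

3921.0

Goods: -269.7 + 1013.8 + 548.3 + 2043.3 = 3335.7
Services: 239.2 + 253.9 + 265.0 - 168.6 - 504.3 = 85.2
Primary income: 298.1
Secondary income: 125.0 + 77.0 = 202.0
Current account = 3335.7 + 85.2 + 298.1 + 202.0 = 3921.0
(Excluded from the current account — capital account: acquisition of foreign patents and trademarks (non-produced assets) 85.2, debt forgiveness received from foreign official creditors 91.6; financial account: purchases of foreign government bonds by domestic residents 464.6, borrowing by resident firms from foreign banks 478.5.)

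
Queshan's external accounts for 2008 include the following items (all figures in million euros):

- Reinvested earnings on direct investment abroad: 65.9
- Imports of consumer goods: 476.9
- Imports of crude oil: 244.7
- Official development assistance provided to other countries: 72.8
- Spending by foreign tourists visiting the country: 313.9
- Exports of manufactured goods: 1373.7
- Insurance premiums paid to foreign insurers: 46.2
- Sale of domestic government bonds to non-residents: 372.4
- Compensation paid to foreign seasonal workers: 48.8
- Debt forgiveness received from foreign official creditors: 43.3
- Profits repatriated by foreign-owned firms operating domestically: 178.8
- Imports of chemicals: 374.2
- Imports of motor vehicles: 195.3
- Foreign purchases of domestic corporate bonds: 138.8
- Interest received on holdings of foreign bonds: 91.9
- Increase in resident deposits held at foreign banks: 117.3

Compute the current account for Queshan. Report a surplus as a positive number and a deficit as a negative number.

Goods: 1373.7 - 476.9 - 244.7 - 374.2 - 195.3 = 82.6
Services: -46.2 + 313.9 = 267.7
Primary income: 65.9 - 178.8 + 91.9 - 48.8 = -69.8
Secondary income: -72.8
Current account = 82.6 + 267.7 + (-69.8) + (-72.8) = 207.7
(Excluded from the current account — financial account: sale of domestic government bonds to non-residents 372.4, foreign purchases of domestic corporate bonds 138.8, increase in resident deposits held at foreign banks 117.3; capital account: debt forgiveness received from foreign official creditors 43.3.)

207.7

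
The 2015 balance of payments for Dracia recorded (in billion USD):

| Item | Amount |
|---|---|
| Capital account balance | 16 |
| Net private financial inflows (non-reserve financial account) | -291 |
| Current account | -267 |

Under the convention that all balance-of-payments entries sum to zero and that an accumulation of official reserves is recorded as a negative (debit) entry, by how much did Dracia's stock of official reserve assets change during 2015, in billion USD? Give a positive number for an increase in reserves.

-542

Official reserve transactions balance = -((-267) + 16 + (-291)) = 542
An accumulation of reserves is recorded as a debit (negative entry), so the change in the stock of reserves is the negative of that balance.
Change in official reserves = -(542) = -542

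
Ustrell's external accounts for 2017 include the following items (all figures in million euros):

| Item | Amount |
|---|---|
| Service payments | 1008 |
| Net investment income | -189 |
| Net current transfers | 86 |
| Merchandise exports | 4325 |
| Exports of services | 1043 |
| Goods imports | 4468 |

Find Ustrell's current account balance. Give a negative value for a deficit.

-211

Goods balance = 4325 - 4468 = -143
Services balance = 1043 - 1008 = 35
Trade balance (goods + services) = -143 + 35 = -108
Net primary income = -189
Net secondary income = 86
Current account = -108 + (-189) + 86 = -211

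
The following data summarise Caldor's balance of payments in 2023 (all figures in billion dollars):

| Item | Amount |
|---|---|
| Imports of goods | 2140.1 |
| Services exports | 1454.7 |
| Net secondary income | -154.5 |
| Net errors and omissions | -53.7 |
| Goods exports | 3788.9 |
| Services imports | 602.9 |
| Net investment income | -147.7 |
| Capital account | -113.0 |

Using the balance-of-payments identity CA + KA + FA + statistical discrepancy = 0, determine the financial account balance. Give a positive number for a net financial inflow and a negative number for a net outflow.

Goods balance = 3788.9 - 2140.1 = 1648.8
Services balance = 1454.7 - 602.9 = 851.8
Trade balance (goods + services) = 1648.8 + 851.8 = 2500.6
Net primary income = -147.7
Net secondary income = -154.5
Current account = 2500.6 + (-147.7) + (-154.5) = 2198.4
Financial account = -(2198.4 + (-113.0) + (-53.7)) = -2031.7

-2031.7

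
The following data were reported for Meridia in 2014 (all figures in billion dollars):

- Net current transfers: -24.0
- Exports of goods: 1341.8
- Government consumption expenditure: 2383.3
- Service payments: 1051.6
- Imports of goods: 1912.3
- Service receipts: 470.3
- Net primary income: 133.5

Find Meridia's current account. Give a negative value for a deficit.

Goods balance = 1341.8 - 1912.3 = -570.5
Services balance = 470.3 - 1051.6 = -581.3
Trade balance (goods + services) = -570.5 + (-581.3) = -1151.8
Net primary income = 133.5
Net secondary income = -24.0
Current account = -1151.8 + 133.5 + (-24.0) = -1042.3

-1042.3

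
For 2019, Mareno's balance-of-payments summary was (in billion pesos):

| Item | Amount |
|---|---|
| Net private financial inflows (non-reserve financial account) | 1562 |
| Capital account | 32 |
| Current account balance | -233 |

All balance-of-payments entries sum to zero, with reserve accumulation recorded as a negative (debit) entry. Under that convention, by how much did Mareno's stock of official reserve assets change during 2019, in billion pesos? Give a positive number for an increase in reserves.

1361

Official reserve transactions balance = -((-233) + 32 + 1562) = -1361
An accumulation of reserves is recorded as a debit (negative entry), so the change in the stock of reserves is the negative of that balance.
Change in official reserves = -(-1361) = 1361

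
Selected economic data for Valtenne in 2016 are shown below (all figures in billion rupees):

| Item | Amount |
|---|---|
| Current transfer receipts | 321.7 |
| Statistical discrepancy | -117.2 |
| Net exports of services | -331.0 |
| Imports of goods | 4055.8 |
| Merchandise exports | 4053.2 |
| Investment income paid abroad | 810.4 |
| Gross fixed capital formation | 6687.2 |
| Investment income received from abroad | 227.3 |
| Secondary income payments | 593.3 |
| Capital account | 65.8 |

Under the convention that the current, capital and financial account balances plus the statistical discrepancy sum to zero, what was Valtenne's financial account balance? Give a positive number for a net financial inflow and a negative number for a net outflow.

Goods balance = 4053.2 - 4055.8 = -2.6
Services balance = -331.0
Trade balance (goods + services) = -2.6 + (-331.0) = -333.6
Net primary income = 227.3 - 810.4 = -583.1
Net secondary income = 321.7 - 593.3 = -271.6
Current account = -333.6 + (-583.1) + (-271.6) = -1188.3
Financial account = -(-1188.3 + 65.8 + (-117.2)) = 1239.7

1239.7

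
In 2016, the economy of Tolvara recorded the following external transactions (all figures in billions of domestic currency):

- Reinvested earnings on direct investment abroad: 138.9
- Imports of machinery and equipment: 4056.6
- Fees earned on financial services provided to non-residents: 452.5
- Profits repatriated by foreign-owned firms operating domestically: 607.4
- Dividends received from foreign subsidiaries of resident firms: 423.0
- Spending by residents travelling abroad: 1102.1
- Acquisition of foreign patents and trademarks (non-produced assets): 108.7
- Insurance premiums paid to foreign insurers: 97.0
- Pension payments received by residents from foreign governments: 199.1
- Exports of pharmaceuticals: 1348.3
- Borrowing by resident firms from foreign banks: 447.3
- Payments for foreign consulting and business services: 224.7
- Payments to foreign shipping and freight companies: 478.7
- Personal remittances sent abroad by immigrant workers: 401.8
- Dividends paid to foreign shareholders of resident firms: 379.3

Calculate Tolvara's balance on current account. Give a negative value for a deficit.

Goods: 1348.3 - 4056.6 = -2708.3
Services: -97.0 - 224.7 + 452.5 - 1102.1 - 478.7 = -1450.0
Primary income: -379.3 + 138.9 + 423.0 - 607.4 = -424.8
Secondary income: 199.1 - 401.8 = -202.7
Current account = (-2708.3) + (-1450.0) + (-424.8) + (-202.7) = -4785.8
(Excluded from the current account — capital account: acquisition of foreign patents and trademarks (non-produced assets) 108.7; financial account: borrowing by resident firms from foreign banks 447.3.)

-4785.8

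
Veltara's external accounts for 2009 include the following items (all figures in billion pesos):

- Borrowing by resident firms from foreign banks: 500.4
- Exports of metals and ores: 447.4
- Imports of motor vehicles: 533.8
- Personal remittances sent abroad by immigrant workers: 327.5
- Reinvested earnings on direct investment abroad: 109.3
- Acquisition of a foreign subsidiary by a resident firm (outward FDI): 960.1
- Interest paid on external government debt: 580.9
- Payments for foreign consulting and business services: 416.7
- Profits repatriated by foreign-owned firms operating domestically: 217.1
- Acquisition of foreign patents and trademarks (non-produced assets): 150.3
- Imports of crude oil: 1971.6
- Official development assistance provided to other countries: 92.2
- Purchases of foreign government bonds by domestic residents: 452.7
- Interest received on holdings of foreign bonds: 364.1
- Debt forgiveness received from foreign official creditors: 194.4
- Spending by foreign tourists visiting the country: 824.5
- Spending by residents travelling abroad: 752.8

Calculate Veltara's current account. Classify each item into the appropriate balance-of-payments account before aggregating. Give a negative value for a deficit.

-3147.3

Goods: -1971.6 + 447.4 - 533.8 = -2058.0
Services: 824.5 - 416.7 - 752.8 = -345.0
Primary income: -217.1 + 364.1 - 580.9 + 109.3 = -324.6
Secondary income: -92.2 - 327.5 = -419.7
Current account = (-2058.0) + (-345.0) + (-324.6) + (-419.7) = -3147.3
(Excluded from the current account — financial account: borrowing by resident firms from foreign banks 500.4, acquisition of a foreign subsidiary by a resident firm (outward FDI) 960.1, purchases of foreign government bonds by domestic residents 452.7; capital account: acquisition of foreign patents and trademarks (non-produced assets) 150.3, debt forgiveness received from foreign official creditors 194.4.)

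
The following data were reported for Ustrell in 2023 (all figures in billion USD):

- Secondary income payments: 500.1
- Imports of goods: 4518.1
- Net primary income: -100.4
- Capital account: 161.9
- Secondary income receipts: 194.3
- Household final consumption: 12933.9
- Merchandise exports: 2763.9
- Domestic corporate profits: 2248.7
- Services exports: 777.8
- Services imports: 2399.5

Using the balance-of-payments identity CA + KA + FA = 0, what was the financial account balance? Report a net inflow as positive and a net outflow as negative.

Goods balance = 2763.9 - 4518.1 = -1754.2
Services balance = 777.8 - 2399.5 = -1621.7
Trade balance (goods + services) = -1754.2 + (-1621.7) = -3375.9
Net primary income = -100.4
Net secondary income = 194.3 - 500.1 = -305.8
Current account = -3375.9 + (-100.4) + (-305.8) = -3782.1
Financial account = -(-3782.1 + 161.9) = 3620.2

3620.2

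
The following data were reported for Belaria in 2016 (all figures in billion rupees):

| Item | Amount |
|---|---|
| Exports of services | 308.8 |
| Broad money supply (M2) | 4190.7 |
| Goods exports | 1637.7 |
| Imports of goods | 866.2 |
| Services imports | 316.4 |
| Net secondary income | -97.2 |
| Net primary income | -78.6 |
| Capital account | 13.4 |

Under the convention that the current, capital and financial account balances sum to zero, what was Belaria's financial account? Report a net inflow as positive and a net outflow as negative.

-601.5

Goods balance = 1637.7 - 866.2 = 771.5
Services balance = 308.8 - 316.4 = -7.6
Trade balance (goods + services) = 771.5 + (-7.6) = 763.9
Net primary income = -78.6
Net secondary income = -97.2
Current account = 763.9 + (-78.6) + (-97.2) = 588.1
Financial account = -(588.1 + 13.4) = -601.5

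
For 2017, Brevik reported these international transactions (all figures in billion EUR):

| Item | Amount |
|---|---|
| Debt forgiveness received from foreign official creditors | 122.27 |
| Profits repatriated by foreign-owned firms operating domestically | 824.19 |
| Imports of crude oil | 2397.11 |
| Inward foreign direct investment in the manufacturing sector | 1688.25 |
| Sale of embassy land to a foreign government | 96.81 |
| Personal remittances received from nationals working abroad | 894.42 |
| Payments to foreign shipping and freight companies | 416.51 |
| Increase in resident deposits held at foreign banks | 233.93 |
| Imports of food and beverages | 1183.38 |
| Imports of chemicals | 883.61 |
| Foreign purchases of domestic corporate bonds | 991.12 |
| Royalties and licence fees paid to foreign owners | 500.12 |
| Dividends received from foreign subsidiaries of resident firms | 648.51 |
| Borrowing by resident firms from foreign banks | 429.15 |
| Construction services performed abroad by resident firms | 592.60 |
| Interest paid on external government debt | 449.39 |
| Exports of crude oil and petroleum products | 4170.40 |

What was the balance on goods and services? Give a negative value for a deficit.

Goods: -883.61 - 1183.38 + 4170.40 - 2397.11 = -293.70
Services: -416.51 - 500.12 + 592.60 = -324.03
Trade balance = -293.70 + (-324.03) = -617.73
(Excluded from the trade balance — capital account: debt forgiveness received from foreign official creditors 122.27, sale of embassy land to a foreign government 96.81; primary income: profits repatriated by foreign-owned firms operating domestically 824.19, dividends received from foreign subsidiaries of resident firms 648.51, interest paid on external government debt 449.39; financial account: inward foreign direct investment in the manufacturing sector 1688.25, increase in resident deposits held at foreign banks 233.93, foreign purchases of domestic corporate bonds 991.12, borrowing by resident firms from foreign banks 429.15; secondary income: personal remittances received from nationals working abroad 894.42.)

-617.73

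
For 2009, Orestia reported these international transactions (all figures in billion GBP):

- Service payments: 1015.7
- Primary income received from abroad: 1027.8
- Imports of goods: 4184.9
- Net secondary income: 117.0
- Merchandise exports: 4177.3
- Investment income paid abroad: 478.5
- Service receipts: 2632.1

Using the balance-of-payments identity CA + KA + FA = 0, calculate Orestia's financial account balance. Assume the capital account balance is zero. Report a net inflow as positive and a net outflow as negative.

Goods balance = 4177.3 - 4184.9 = -7.6
Services balance = 2632.1 - 1015.7 = 1616.4
Trade balance (goods + services) = -7.6 + 1616.4 = 1608.8
Net primary income = 1027.8 - 478.5 = 549.3
Net secondary income = 117.0
Current account = 1608.8 + 549.3 + 117.0 = 2275.1
Financial account = -(2275.1) = -2275.1

-2275.1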